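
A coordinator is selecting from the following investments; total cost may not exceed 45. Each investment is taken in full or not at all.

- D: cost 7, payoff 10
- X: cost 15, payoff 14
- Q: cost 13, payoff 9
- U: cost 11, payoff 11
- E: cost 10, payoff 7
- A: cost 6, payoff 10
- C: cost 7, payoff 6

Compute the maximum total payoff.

47

D + Q + U + A + C: cost 7 + 13 + 11 + 6 + 7 = 44 ≤ 45, payoff 10 + 9 + 11 + 10 + 6 = 46.
D + X + E + A + C: cost 7 + 15 + 10 + 6 + 7 = 45 ≤ 45, payoff 10 + 14 + 7 + 10 + 6 = 47.
D + X + U + A: cost 7 + 15 + 11 + 6 = 39 ≤ 45, payoff 10 + 14 + 11 + 10 = 45.
Best is D, X, E, A, and C with total payoff 47.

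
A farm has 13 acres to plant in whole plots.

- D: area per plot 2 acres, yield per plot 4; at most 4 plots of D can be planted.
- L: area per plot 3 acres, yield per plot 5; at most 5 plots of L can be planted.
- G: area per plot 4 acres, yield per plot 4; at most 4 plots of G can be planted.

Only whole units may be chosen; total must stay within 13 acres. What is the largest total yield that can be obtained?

23

2×D and 3×L: area 13 ≤ 13, yield 2·4 + 3·5 = 23.
3×D and 2×L: area 12 ≤ 13, yield 3·4 + 2·5 = 22.
Best is 23.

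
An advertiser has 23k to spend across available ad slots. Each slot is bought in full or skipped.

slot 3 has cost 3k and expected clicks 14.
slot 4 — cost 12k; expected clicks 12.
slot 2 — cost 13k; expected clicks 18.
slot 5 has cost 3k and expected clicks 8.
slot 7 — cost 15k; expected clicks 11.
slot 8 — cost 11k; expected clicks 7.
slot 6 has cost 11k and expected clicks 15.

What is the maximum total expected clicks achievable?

slot 3 + slot 5 + slot 6: cost 3 + 3 + 11 = 17 ≤ 23, expected clicks 14 + 8 + 15 = 37.
slot 3 + slot 2 + slot 5: cost 3 + 13 + 3 = 19 ≤ 23, expected clicks 14 + 18 + 8 = 40.
slot 3 + slot 4 + slot 5: cost 3 + 12 + 3 = 18 ≤ 23, expected clicks 14 + 12 + 8 = 34.
Best is slot 3, slot 2, and slot 5 with total expected clicks 40.

40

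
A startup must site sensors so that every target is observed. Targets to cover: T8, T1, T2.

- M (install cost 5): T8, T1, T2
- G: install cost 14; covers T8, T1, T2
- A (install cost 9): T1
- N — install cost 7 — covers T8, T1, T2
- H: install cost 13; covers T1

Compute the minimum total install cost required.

M alone covers T8, T1, T2 — every target.
Total install cost: 5.

5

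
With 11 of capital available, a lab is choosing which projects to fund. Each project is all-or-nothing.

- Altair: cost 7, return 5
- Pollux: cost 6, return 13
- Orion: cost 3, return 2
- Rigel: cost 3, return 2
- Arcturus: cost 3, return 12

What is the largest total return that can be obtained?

25

Allowing fractional choices, the relaxed optimum would be about 26.4, but projects are indivisible.
Pollux + Arcturus: cost 6 + 3 = 9 ≤ 11, return 13 + 12 = 25.
Altair + Arcturus: cost 7 + 3 = 10 ≤ 11, return 5 + 12 = 17.
Best is Pollux and Arcturus with total return 25.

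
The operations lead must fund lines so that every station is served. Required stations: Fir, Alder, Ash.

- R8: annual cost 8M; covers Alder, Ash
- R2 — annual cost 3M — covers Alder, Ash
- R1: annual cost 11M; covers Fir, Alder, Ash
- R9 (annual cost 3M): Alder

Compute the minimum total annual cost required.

11

The greedy cost-per-new-station heuristic would pick R2 and R1 for 14, but a cheaper cover exists.
R1 alone covers Fir, Alder, Ash — every station.
Total annual cost: 11.
No cover costs less than 11.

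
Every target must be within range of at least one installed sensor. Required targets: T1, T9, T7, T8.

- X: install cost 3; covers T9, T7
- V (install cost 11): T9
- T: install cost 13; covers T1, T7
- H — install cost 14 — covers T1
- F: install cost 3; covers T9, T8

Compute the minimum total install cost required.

This is a weighted set-cover instance.
The greedy cost-per-new-target heuristic would pick X, F, and T for 19, but a cheaper cover exists.
Choose T and F: together they cover T1, T9, T7, T8 — every target.
Total install cost: 13 + 3 = 16.
No cover costs less than 16.

16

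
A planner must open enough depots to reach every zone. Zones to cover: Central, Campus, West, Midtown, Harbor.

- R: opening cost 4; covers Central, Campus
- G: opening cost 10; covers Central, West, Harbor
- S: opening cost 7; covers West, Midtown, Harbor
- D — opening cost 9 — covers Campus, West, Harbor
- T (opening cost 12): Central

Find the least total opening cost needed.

11

Choose R and S: together they cover Central, Campus, West, Midtown, Harbor — every zone.
Total opening cost: 4 + 7 = 11.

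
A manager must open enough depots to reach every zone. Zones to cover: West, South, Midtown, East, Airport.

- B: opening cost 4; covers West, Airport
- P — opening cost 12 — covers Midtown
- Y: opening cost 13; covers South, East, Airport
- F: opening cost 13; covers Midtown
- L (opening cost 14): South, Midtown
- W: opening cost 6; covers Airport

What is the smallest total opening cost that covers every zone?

29

Choose B, P, and Y: together they cover West, South, Midtown, East, Airport — every zone.
Total opening cost: 4 + 12 + 13 = 29.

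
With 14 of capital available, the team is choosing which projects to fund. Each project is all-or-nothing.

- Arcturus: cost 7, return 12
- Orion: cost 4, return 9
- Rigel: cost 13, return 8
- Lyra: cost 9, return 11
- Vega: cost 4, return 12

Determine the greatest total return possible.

24

Take Arcturus and Vega: cost 7 + 4 = 11 ≤ 14, return 12 + 12 = 24.
No other feasible combination does better.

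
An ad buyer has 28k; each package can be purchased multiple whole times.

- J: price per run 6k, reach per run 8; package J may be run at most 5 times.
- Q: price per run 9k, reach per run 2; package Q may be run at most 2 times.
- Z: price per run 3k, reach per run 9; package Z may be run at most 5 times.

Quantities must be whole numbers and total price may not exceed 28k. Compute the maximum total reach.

61

Z has the best ratio (9/3); taking only Z gives at most 5×9 = 45 (stopped by the supply cap of 5).
Mixing does better — 2×J and 5×Z: price 27 ≤ 28, reach 2·8 + 5·9 = 61.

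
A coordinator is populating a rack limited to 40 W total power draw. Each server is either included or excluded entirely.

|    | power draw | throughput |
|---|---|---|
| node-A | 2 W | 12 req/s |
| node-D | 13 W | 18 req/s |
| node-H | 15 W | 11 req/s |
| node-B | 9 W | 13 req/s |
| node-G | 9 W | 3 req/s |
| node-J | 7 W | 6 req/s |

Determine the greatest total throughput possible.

Take node-A, node-D, node-H, and node-B: power draw 2 + 13 + 15 + 9 = 39 ≤ 40, throughput 12 + 18 + 11 + 13 = 54.
No other feasible combination does better.

54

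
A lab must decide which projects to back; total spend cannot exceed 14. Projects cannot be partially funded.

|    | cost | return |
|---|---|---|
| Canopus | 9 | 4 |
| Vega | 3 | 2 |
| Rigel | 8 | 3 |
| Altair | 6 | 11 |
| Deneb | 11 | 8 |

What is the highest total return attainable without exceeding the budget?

Altair: cost 6 ≤ 14, return 11.
Rigel + Altair: cost 8 + 6 = 14 ≤ 14, return 3 + 11 = 14.
Vega + Altair: cost 3 + 6 = 9 ≤ 14, return 2 + 11 = 13.
Best is Rigel and Altair with total return 14.

14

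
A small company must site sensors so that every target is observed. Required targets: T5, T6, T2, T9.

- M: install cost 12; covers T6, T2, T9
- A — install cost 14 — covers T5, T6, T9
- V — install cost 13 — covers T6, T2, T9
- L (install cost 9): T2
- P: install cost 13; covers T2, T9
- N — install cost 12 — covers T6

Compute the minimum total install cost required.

23

The greedy cost-per-new-target heuristic would pick M and A for 26, but a cheaper cover exists.
Choose A and L: together they cover T5, T6, T2, T9 — every target.
Total install cost: 14 + 9 = 23.
No cover costs less than 23.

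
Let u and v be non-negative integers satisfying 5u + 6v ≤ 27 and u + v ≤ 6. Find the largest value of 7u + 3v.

The continuous relaxation peaks at (5.4, 0) with value 37.80; rounding to a feasible lattice point costs some objective.
(u,v)=(5,0): 5·5+6·0=25≤27, 1·5+1·0=5≤6, objective 35.
(u,v)=(4,1): 5·4+6·1=26≤27, 1·4+1·1=5≤6, objective 31.
(u,v)=(4,0): 5·4+6·0=20≤27, 1·4+1·0=4≤6, objective 28.
Maximum is 35 at (u,v)=(5,0).

35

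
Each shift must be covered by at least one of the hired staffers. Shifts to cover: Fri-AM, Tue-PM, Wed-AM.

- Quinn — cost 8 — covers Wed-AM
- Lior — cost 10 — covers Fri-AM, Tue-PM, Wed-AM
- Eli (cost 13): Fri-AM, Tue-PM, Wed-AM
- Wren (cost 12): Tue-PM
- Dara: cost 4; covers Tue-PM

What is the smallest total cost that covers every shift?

Lior alone covers Fri-AM, Tue-PM, Wed-AM — every shift.
Total cost: 10.
No cover costs less than 10.

10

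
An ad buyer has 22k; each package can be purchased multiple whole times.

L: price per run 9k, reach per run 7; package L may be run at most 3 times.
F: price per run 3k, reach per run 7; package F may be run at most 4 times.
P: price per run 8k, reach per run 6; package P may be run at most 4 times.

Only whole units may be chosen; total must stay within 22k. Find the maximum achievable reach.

F has the best ratio (7/3); taking only F gives at most 4×7 = 28 (stopped by the supply cap of 4).
Mixing does better — 1×L and 4×F: price 21 ≤ 22, reach 1·7 + 4·7 = 35.

35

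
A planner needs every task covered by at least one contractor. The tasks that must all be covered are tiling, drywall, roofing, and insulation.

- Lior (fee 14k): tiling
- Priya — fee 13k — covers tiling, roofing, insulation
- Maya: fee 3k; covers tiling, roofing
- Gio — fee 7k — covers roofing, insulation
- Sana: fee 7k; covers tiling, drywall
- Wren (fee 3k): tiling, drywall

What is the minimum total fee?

10

The greedy cost-per-new-task heuristic would pick Maya, Wren, and Gio for 13, but a cheaper cover exists.
Choose Gio and Wren: together they cover tiling, drywall, roofing, insulation — every task.
Total fee: 7 + 3 = 10.
No cover costs less than 10.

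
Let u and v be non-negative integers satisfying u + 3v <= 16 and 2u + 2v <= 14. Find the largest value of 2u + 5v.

The continuous relaxation peaks at (2.5, 4.5) with value 27.50; rounding to a feasible lattice point costs some objective.
(u,v)=(1,5) is feasible, giving 27.
(u,v)=(3,4) is feasible, giving 26.
(u,v)=(0,5) is feasible, giving 25.
The best lattice point is (1,5), giving 27.

27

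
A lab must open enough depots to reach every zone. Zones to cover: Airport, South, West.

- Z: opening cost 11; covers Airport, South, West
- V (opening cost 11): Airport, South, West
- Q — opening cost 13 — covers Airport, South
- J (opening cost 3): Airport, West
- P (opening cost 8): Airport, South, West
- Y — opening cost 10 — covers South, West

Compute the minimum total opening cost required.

This is a weighted set-cover instance.
P alone covers Airport, South, West — every zone.
Total opening cost: 8.

8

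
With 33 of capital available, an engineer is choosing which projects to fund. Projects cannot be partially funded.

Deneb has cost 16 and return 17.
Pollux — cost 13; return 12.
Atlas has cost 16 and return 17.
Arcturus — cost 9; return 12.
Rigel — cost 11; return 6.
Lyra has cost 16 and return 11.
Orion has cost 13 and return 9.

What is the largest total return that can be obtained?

Treat it as a binary knapsack problem.
Deneb + Atlas: cost 16 + 16 = 32 ≤ 33, return 17 + 17 = 34.
Deneb + Arcturus: cost 16 + 9 = 25 ≤ 33, return 17 + 12 = 29.
Pollux + Arcturus + Rigel: cost 13 + 9 + 11 = 33 ≤ 33, return 12 + 12 + 6 = 30.
Best is Deneb and Atlas with total return 34.

34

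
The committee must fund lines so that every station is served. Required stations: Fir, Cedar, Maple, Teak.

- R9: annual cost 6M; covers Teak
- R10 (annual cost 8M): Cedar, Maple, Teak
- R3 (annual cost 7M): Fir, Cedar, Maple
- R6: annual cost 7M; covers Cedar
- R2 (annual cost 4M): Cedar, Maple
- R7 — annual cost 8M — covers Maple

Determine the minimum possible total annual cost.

Choose R9 and R3: together they cover Fir, Cedar, Maple, Teak — every station.
Total annual cost: 6 + 7 = 13.

13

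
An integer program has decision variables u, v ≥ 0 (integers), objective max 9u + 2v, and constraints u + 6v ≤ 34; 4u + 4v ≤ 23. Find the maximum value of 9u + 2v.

(u,v)=(5,0): 1·5+6·0=5≤34, 4·5+4·0=20≤23, objective 45.
(u,v)=(4,1): 1·4+6·1=10≤34, 4·4+4·1=20≤23, objective 38.
(u,v)=(4,0): 1·4+6·0=4≤34, 4·4+4·0=16≤23, objective 36.
Maximum is 45 at (u,v)=(5,0).

45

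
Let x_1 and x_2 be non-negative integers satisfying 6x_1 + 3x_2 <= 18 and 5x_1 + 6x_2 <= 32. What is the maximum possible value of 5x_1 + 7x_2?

35

(x_1,x_2)=(0,5) is feasible, giving 35.
(x_1,x_2)=(1,4) is feasible, giving 33.
(x_1,x_2)=(0,4) is feasible, giving 28.
The best lattice point is (0,5), giving 35.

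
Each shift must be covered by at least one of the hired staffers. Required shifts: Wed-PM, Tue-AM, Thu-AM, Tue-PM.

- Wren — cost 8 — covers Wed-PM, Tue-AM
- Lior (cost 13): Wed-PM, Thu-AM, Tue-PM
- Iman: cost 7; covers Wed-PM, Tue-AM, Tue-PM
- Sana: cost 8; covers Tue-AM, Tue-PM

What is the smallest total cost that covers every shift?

20

This is an integer covering problem.
Choose Lior and Iman: together they cover Wed-PM, Tue-AM, Thu-AM, Tue-PM — every shift.
Total cost: 13 + 7 = 20.
No cover costs less than 20.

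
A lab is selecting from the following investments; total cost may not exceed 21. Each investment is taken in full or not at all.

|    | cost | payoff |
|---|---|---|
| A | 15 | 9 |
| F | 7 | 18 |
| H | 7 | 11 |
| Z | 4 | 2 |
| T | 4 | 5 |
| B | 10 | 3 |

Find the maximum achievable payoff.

This is a 0-1 knapsack instance.
Take F, H, and T: cost 7 + 7 + 4 = 18 ≤ 21, payoff 18 + 11 + 5 = 34.
No other feasible combination does better.

34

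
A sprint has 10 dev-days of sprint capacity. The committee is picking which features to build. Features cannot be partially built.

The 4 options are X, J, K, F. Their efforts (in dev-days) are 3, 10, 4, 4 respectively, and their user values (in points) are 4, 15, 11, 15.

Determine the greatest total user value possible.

26

Allowing fractional choices, the relaxed optimum would be about 29.0, but features are indivisible.
X + F: effort 3 + 4 = 7 ≤ 10, user value 4 + 15 = 19.
K + F: effort 4 + 4 = 8 ≤ 10, user value 11 + 15 = 26.
Best is K and F with total user value 26.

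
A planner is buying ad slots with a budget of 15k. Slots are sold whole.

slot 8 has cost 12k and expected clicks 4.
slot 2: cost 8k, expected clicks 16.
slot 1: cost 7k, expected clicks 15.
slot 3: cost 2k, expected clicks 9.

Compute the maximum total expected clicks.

slot 2 + slot 3: cost 8 + 2 = 10 ≤ 15, expected clicks 16 + 9 = 25.
slot 2 + slot 1: cost 8 + 7 = 15 ≤ 15, expected clicks 16 + 15 = 31.
slot 1 + slot 3: cost 7 + 2 = 9 ≤ 15, expected clicks 15 + 9 = 24.
Best is slot 2 and slot 1 with total expected clicks 31.

31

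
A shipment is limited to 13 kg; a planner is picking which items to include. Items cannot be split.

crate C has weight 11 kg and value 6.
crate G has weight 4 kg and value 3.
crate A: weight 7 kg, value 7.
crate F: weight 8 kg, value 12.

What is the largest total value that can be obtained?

15

Take crate G and crate F: weight 4 + 8 = 12 ≤ 13, value 3 + 12 = 15.
No other feasible combination does better.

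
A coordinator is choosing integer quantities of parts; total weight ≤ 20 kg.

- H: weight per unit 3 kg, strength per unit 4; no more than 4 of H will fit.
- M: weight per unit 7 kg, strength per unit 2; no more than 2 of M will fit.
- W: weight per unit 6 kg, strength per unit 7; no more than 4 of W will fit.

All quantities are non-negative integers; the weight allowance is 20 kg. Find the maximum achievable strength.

4×H and 1×W: weight 18 ≤ 20, strength 4·4 + 1·7 = 23.
2×H and 2×W: weight 18 ≤ 20, strength 2·4 + 2·7 = 22.
Best is 23.

23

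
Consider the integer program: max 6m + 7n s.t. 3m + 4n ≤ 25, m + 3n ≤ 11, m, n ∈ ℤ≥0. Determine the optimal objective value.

Relaxing integrality, the LP optimum is 50.00 at (m,n) = (8.33, 0), which is not an integer point.
(m,n)=(7,1): 3·7+4·1=25≤25, 1·7+3·1=10≤11, objective 49.
(m,n)=(8,0): 3·8+4·0=24≤25, 1·8+3·0=8≤11, objective 48.
(m,n)=(6,1): 3·6+4·1=22≤25, 1·6+3·1=9≤11, objective 43.
Maximum is 49 at (m,n)=(7,1).

49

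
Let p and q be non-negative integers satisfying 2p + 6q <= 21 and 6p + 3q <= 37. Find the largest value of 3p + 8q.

Relaxing integrality, the LP optimum is 29.77 at (p,q) = (5.3, 1.73), which is not an integer point.
(p,q)=(4,2) is feasible, giving 28.
(p,q)=(3,2) is feasible, giving 25.
(p,q)=(5,1) is feasible, giving 23.
(p,q)=(4,1) is feasible, giving 20.
The best lattice point is (4,2), giving 28.

28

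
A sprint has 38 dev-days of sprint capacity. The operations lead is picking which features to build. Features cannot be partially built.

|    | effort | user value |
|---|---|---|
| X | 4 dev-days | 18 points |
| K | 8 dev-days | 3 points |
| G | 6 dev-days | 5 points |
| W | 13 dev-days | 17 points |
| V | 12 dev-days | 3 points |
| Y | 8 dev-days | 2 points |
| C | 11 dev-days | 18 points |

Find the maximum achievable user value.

58

Treat it as a binary knapsack problem.
X + W + Y + C: effort 4 + 13 + 8 + 11 = 36 ≤ 38, user value 18 + 17 + 2 + 18 = 55.
X + G + W + C: effort 4 + 6 + 13 + 11 = 34 ≤ 38, user value 18 + 5 + 17 + 18 = 58.
X + K + W + C: effort 4 + 8 + 13 + 11 = 36 ≤ 38, user value 18 + 3 + 17 + 18 = 56.
Best is X, G, W, and C with total user value 58.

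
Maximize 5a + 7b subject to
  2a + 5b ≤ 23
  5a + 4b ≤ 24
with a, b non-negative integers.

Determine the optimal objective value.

33

The continuous relaxation peaks at (1.65, 3.94) with value 35.82; rounding to a feasible lattice point costs some objective.
(a,b)=(1,4): 2·1+5·4=22≤23, 5·1+4·4=21≤24, objective 33.
(a,b)=(2,3): 2·2+5·3=19≤23, 5·2+4·3=22≤24, objective 31.
(a,b)=(0,4): 2·0+5·4=20≤23, 5·0+4·4=16≤24, objective 28.
Maximum is 33 at (a,b)=(1,4).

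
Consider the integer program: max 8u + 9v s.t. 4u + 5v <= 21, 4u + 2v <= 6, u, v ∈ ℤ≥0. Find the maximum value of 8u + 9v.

(u,v)=(0,3): 4·0+5·3=15≤21, 4·0+2·3=6≤6, objective 27.
(u,v)=(0,2): 4·0+5·2=10≤21, 4·0+2·2=4≤6, objective 18.
The best lattice point is (0,3), giving 27.

27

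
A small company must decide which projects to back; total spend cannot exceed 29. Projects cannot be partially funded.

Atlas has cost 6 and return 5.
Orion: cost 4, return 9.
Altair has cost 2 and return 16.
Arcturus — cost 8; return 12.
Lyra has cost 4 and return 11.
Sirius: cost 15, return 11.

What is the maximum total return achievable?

53

Allowing fractional choices, the relaxed optimum would be about 56.7, but projects are indivisible.
Orion + Altair + Arcturus + Lyra: cost 4 + 2 + 8 + 4 = 18 ≤ 29, return 9 + 16 + 12 + 11 = 48.
Atlas + Orion + Altair + Arcturus + Lyra: cost 6 + 4 + 2 + 8 + 4 = 24 ≤ 29, return 5 + 9 + 16 + 12 + 11 = 53.
Altair + Arcturus + Lyra + Sirius: cost 2 + 8 + 4 + 15 = 29 ≤ 29, return 16 + 12 + 11 + 11 = 50.
Best is Atlas, Orion, Altair, Arcturus, and Lyra with total return 53.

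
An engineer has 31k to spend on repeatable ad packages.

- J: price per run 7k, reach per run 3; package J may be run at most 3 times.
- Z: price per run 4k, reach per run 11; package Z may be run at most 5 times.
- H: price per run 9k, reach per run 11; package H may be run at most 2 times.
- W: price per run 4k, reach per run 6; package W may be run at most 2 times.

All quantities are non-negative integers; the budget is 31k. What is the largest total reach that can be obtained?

67

Take 5×Z and 2×W: price 28 ≤ 31, reach 5·11 + 2·6 = 67.
Z has the best ratio (11/4) and is taken to its limit of 5; remaining capacity is filled optimally with the others.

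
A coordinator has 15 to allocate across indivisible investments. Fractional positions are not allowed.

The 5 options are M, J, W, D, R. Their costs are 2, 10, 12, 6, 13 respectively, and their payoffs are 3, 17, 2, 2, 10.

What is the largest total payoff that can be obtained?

This is a 0-1 knapsack instance.
Allowing fractional choices, the relaxed optimum would be about 22.3, but investments are indivisible.
M + J: cost 2 + 10 = 12 ≤ 15, payoff 3 + 17 = 20.
J: cost 10 ≤ 15, payoff 17.
Best is M and J with total payoff 20.

20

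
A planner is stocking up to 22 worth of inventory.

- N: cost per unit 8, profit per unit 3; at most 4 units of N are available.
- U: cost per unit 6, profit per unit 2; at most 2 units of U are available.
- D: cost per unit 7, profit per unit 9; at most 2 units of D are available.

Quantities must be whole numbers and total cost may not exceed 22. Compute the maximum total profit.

21

1×U and 2×D: cost 20 ≤ 22, profit 1·2 + 2·9 = 20.
1×N and 2×D: cost 22 ≤ 22, profit 1·3 + 2·9 = 21.
Best is 21.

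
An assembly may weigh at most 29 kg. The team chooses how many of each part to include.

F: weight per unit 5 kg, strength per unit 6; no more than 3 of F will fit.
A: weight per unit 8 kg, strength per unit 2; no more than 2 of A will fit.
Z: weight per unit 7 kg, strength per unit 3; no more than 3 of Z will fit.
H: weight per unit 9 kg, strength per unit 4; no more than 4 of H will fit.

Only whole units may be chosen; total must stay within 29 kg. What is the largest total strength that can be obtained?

24

F has the best ratio (6/5); taking only F gives at most 3×6 = 18 (stopped by the supply cap of 3).
Mixing does better — 3×F and 2×Z: weight 29 ≤ 29, strength 3·6 + 2·3 = 24.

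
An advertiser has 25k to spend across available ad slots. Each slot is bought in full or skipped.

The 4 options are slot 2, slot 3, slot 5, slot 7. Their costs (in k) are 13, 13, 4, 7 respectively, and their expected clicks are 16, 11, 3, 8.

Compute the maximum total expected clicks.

27

Allowing fractional choices, the relaxed optimum would be about 28.2, but ad slots are indivisible.
slot 2 + slot 5 + slot 7: cost 13 + 4 + 7 = 24 ≤ 25, expected clicks 16 + 3 + 8 = 27.
slot 3 + slot 5 + slot 7: cost 13 + 4 + 7 = 24 ≤ 25, expected clicks 11 + 3 + 8 = 22.
slot 2 + slot 7: cost 13 + 7 = 20 ≤ 25, expected clicks 16 + 8 = 24.
Best is slot 2, slot 5, and slot 7 with total expected clicks 27.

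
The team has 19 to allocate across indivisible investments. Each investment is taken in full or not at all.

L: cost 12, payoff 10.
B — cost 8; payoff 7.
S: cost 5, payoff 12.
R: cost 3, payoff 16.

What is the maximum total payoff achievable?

Allowing fractional choices, the relaxed optimum would be about 37.5, but investments are indivisible.
S + R: cost 5 + 3 = 8 ≤ 19, payoff 12 + 16 = 28.
B + S + R: cost 8 + 5 + 3 = 16 ≤ 19, payoff 7 + 12 + 16 = 35.
L + R: cost 12 + 3 = 15 ≤ 19, payoff 10 + 16 = 26.
Best is B, S, and R with total payoff 35.

35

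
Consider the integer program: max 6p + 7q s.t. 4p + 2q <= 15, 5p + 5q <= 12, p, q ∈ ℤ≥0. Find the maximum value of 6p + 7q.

14

(p,q)=(0,2) is feasible, giving 14.
(p,q)=(1,1) is feasible, giving 13.
(p,q)=(0,1) is feasible, giving 7.
Maximum is 14 at (p,q)=(0,2).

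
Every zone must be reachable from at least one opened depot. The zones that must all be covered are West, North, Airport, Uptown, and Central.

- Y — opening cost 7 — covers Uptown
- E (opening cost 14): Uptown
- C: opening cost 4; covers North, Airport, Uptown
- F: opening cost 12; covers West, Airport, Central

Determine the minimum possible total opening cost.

16

Choose C and F: together they cover West, North, Airport, Uptown, Central — every zone.
Total opening cost: 4 + 12 = 16.
No cover costs less than 16.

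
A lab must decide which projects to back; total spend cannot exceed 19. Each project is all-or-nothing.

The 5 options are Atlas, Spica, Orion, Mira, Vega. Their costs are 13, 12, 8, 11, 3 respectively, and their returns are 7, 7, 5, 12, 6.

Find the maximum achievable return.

18

Mira + Vega: cost 11 + 3 = 14 ≤ 19, return 12 + 6 = 18.
Spica + Vega: cost 12 + 3 = 15 ≤ 19, return 7 + 6 = 13.
Orion + Mira: cost 8 + 11 = 19 ≤ 19, return 5 + 12 = 17.
Best is Mira and Vega with total return 18.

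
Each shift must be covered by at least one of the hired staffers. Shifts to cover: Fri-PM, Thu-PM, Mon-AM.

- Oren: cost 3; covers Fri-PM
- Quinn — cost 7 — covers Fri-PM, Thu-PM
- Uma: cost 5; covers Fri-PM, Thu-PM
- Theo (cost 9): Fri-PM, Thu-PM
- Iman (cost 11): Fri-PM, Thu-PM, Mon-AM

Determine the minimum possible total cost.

This is a weighted set-cover instance.
The greedy cost-per-new-shift heuristic would pick Uma and Iman for 16, but a cheaper cover exists.
Iman alone covers Fri-PM, Thu-PM, Mon-AM — every shift.
Total cost: 11.
No cover costs less than 11.

11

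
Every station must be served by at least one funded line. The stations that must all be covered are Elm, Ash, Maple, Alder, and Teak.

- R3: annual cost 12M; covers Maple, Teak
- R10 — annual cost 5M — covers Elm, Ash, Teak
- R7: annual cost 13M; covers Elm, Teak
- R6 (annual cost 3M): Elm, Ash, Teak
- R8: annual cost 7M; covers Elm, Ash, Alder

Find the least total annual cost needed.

19

The greedy cost-per-new-station heuristic would pick R6, R8, and R3 for 22, but a cheaper cover exists.
Choose R3 and R8: together they cover Elm, Ash, Maple, Alder, Teak — every station.
Total annual cost: 12 + 7 = 19.
No cover costs less than 19.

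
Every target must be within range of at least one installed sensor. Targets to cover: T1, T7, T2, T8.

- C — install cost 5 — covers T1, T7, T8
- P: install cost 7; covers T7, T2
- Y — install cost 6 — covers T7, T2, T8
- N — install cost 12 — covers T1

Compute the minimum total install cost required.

11

This is a weighted set-cover instance.
Choose C and Y: together they cover T1, T7, T2, T8 — every target.
Total install cost: 5 + 6 = 11.
No cover costs less than 11.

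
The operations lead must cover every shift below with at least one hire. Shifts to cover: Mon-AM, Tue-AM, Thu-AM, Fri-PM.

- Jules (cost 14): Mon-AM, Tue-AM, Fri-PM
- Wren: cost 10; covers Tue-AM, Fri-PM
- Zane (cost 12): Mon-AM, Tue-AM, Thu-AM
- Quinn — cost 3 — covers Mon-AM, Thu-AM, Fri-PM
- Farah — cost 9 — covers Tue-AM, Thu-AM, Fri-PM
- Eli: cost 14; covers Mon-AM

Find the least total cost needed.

12

This is a weighted set-cover instance.
Choose Quinn and Farah: together they cover Mon-AM, Tue-AM, Thu-AM, Fri-PM — every shift.
Total cost: 3 + 9 = 12.
No cover costs less than 12.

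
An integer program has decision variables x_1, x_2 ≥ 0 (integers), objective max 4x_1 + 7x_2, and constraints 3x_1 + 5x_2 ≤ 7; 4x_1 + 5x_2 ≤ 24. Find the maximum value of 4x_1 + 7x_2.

8

The continuous relaxation peaks at (0, 1.4) with value 9.80; rounding to a feasible lattice point costs some objective.
(x_1,x_2)=(2,0): 3·2+5·0=6≤7, 4·2+5·0=8≤24, objective 8.
(x_1,x_2)=(0,1): 3·0+5·1=5≤7, 4·0+5·1=5≤24, objective 7.
The best lattice point is (2,0), giving 8.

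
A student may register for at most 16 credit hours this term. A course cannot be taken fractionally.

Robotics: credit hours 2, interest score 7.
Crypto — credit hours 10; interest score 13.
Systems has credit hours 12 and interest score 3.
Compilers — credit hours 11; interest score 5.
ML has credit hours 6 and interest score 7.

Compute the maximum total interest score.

Allowing fractional choices, the relaxed optimum would be about 24.7, but courses are indivisible.
Robotics + Crypto: credit hours 2 + 10 = 12 ≤ 16, interest score 7 + 13 = 20.
Crypto + ML: credit hours 10 + 6 = 16 ≤ 16, interest score 13 + 7 = 20.
The maximum interest score is 20; one optimal choice is Robotics and Crypto.

20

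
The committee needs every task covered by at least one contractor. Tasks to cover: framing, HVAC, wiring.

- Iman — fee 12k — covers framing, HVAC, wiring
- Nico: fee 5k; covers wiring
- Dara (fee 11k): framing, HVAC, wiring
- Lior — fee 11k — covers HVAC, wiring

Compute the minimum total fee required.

Dara alone covers framing, HVAC, wiring — every task.
Total fee: 11.
No cover costs less than 11.

11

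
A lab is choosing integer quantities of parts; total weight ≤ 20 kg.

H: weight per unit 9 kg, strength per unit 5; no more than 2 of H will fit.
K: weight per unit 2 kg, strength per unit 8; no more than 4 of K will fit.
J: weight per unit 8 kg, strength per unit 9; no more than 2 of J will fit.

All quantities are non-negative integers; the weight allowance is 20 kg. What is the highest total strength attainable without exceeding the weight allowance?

Take 4×K and 1×J: weight 16 ≤ 20, strength 4·8 + 1·9 = 41.
K has the best ratio (8/2) and is taken to its limit of 4; remaining capacity is filled optimally with the others.

41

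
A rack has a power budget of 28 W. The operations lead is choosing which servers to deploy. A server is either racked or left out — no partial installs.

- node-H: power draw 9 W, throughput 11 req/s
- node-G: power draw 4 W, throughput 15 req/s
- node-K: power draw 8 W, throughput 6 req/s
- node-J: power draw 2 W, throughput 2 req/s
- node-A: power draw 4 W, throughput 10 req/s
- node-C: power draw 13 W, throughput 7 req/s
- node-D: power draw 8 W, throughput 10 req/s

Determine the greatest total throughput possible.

Take node-H, node-G, node-J, node-A, and node-D: power draw 9 + 4 + 2 + 4 + 8 = 27 ≤ 28, throughput 11 + 15 + 2 + 10 + 10 = 48.
No other feasible combination does better.

48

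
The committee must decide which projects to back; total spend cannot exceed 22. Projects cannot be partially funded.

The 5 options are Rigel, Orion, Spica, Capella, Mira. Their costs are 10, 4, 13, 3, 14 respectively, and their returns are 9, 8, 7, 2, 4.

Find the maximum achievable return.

This is a 0-1 knapsack instance.
Allowing fractional choices, the relaxed optimum would be about 21.7, but projects are indivisible.
Rigel + Orion: cost 10 + 4 = 14 ≤ 22, return 9 + 8 = 17.
Orion + Spica + Capella: cost 4 + 13 + 3 = 20 ≤ 22, return 8 + 7 + 2 = 17.
Rigel + Orion + Capella: cost 10 + 4 + 3 = 17 ≤ 22, return 9 + 8 + 2 = 19.
Best is Rigel, Orion, and Capella with total return 19.

19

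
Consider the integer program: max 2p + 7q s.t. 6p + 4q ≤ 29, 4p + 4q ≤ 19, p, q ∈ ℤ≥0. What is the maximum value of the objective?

28

(p,q)=(0,4): 6·0+4·4=16≤29, 4·0+4·4=16≤19, objective 28.
(p,q)=(1,3): 6·1+4·3=18≤29, 4·1+4·3=16≤19, objective 23.
No feasible integer point exceeds 28.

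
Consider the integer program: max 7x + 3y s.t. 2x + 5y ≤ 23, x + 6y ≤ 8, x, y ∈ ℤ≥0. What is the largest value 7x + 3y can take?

(x,y)=(8,0) is feasible, giving 56.
(x,y)=(7,0) is feasible, giving 49.
The best lattice point is (8,0), giving 56.

56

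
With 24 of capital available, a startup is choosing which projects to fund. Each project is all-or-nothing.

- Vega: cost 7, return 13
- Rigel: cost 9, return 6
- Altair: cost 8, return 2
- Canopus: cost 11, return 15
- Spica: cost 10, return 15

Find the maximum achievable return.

30

Take Canopus and Spica: cost 11 + 10 = 21 ≤ 24, return 15 + 15 = 30.
No other feasible combination does better.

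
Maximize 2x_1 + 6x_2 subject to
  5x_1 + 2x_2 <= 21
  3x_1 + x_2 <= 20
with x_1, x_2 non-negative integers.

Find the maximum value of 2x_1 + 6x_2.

(x_1,x_2)=(0,10) is feasible, giving 60.
(x_1,x_2)=(0,9) is feasible, giving 54.
The best lattice point is (0,10), giving 60.

60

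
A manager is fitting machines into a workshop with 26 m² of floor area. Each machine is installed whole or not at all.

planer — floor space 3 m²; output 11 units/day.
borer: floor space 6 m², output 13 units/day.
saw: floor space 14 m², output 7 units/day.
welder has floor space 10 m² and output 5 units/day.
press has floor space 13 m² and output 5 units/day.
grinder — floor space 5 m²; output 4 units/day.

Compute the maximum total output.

Treat it as a binary knapsack problem.
planer + borer + welder: floor space 3 + 6 + 10 = 19 ≤ 26, output 11 + 13 + 5 = 29.
planer + borer + saw: floor space 3 + 6 + 14 = 23 ≤ 26, output 11 + 13 + 7 = 31.
planer + borer + welder + grinder: floor space 3 + 6 + 10 + 5 = 24 ≤ 26, output 11 + 13 + 5 + 4 = 33.
Best is planer, borer, welder, and grinder with total output 33.

33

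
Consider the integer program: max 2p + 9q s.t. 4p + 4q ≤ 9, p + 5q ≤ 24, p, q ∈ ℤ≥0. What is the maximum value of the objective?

18

The continuous relaxation peaks at (0, 2.25) with value 20.25; rounding to a feasible lattice point costs some objective.
(p,q)=(0,2) is feasible, giving 18.
(p,q)=(1,1) is feasible, giving 11.
(p,q)=(0,1) is feasible, giving 9.
No feasible integer point exceeds 18.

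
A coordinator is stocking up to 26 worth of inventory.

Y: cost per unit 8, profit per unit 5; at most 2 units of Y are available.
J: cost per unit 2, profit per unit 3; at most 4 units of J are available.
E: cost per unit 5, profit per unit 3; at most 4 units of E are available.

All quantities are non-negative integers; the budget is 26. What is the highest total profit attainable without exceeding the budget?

23

1×Y, 4×J, and 2×E: cost 26 ≤ 26, profit 1·5 + 4·3 + 2·3 = 23.
2×Y and 4×J: cost 24 ≤ 26, profit 2·5 + 4·3 = 22.
Best is 23.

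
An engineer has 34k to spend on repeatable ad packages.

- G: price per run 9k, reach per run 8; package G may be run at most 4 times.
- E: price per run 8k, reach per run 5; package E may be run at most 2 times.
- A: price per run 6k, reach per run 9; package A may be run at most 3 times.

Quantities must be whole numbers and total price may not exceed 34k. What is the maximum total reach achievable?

2×E and 3×A: price 34 ≤ 34, reach 2·5 + 3·9 = 37.
1×G and 3×A: price 27 ≤ 34, reach 1·8 + 3·9 = 35.
Best is 37.

37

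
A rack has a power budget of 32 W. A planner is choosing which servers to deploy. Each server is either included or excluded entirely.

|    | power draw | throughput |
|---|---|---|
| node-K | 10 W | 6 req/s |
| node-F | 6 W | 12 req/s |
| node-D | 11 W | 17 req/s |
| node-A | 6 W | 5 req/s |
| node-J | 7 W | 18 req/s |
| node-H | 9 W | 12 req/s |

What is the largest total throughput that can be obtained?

52

node-F + node-D + node-A + node-J: power draw 6 + 11 + 6 + 7 = 30 ≤ 32, throughput 12 + 17 + 5 + 18 = 52.
node-K + node-F + node-J + node-H: power draw 10 + 6 + 7 + 9 = 32 ≤ 32, throughput 6 + 12 + 18 + 12 = 48.
node-F + node-D + node-J: power draw 6 + 11 + 7 = 24 ≤ 32, throughput 12 + 17 + 18 = 47.
Best is node-F, node-D, node-A, and node-J with total throughput 52.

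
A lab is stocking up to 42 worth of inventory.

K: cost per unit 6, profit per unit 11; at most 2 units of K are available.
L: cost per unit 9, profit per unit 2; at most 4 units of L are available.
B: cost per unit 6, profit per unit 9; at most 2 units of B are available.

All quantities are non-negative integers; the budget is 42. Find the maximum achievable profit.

44

This is a bounded integer knapsack.
2×K, 1×L, and 2×B: cost 33 ≤ 42, profit 2·11 + 1·2 + 2·9 = 42.
2×K, 2×L, and 2×B: cost 42 ≤ 42, profit 2·11 + 2·2 + 2·9 = 44.
Best is 44.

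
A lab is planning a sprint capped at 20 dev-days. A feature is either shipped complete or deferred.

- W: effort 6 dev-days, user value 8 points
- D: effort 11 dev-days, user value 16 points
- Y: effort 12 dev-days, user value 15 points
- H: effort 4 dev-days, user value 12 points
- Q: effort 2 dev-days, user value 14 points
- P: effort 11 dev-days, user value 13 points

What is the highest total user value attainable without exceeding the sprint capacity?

Treat it as a binary knapsack problem.
Allowing fractional choices, the relaxed optimum would be about 46.0, but features are indivisible.
H + Q + P: effort 4 + 2 + 11 = 17 ≤ 20, user value 12 + 14 + 13 = 39.
D + H + Q: effort 11 + 4 + 2 = 17 ≤ 20, user value 16 + 12 + 14 = 42.
Y + H + Q: effort 12 + 4 + 2 = 18 ≤ 20, user value 15 + 12 + 14 = 41.
Best is D, H, and Q with total user value 42.

42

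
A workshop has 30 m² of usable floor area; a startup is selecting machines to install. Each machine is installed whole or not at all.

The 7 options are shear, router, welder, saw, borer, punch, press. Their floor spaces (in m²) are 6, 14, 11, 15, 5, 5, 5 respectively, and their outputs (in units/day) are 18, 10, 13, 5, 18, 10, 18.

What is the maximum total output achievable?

67

Treat it as a binary knapsack problem.
Allowing fractional choices, the relaxed optimum would be about 74.6, but machines are indivisible.
shear + borer + punch + press: floor space 6 + 5 + 5 + 5 = 21 ≤ 30, output 18 + 18 + 10 + 18 = 64.
shear + router + borer + press: floor space 6 + 14 + 5 + 5 = 30 ≤ 30, output 18 + 10 + 18 + 18 = 64.
shear + welder + borer + press: floor space 6 + 11 + 5 + 5 = 27 ≤ 30, output 18 + 13 + 18 + 18 = 67.
Best is shear, welder, borer, and press with total output 67.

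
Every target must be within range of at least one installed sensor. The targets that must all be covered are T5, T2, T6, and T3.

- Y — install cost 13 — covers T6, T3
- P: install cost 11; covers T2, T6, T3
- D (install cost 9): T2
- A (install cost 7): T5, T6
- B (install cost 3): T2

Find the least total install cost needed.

The greedy cost-per-new-target heuristic would pick B, A, and P for 21, but a cheaper cover exists.
Choose P and A: together they cover T5, T2, T6, T3 — every target.
Total install cost: 11 + 7 = 18.
No cover costs less than 18.

18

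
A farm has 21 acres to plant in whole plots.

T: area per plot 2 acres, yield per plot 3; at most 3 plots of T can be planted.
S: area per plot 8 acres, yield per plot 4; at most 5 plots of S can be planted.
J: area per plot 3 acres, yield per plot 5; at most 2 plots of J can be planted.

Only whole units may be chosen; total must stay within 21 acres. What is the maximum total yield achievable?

This is a bounded integer knapsack.
Take 3×T, 1×S, and 2×J: area 20 ≤ 21, yield 3·3 + 1·4 + 2·5 = 23.
J has the best ratio (5/3) and is taken to its limit of 2; remaining capacity is filled optimally with the others.

23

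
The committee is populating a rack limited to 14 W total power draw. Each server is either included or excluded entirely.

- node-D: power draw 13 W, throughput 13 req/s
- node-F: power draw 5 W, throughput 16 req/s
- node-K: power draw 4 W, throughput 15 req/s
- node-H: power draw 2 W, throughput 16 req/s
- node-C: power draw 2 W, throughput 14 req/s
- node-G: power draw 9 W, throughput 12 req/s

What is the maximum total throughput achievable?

61

Treat it as a binary knapsack problem.
Allowing fractional choices, the relaxed optimum would be about 62.3, but servers are indivisible.
node-F + node-H + node-C: power draw 5 + 2 + 2 = 9 ≤ 14, throughput 16 + 16 + 14 = 46.
node-F + node-K + node-H: power draw 5 + 4 + 2 = 11 ≤ 14, throughput 16 + 15 + 16 = 47.
node-F + node-K + node-H + node-C: power draw 5 + 4 + 2 + 2 = 13 ≤ 14, throughput 16 + 15 + 16 + 14 = 61.
Best is node-F, node-K, node-H, and node-C with total throughput 61.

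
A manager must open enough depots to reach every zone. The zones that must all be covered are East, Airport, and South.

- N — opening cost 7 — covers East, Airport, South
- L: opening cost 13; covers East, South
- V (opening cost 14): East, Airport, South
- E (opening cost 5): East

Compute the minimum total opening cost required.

N alone covers East, Airport, South — every zone.
Total opening cost: 7.
No cover costs less than 7.

7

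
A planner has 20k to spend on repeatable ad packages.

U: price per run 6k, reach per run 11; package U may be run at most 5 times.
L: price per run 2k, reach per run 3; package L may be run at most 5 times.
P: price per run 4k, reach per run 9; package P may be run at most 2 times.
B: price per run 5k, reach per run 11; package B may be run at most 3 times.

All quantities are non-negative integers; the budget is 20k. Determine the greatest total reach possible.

1×L, 2×P, and 2×B: price 20 ≤ 20, reach 1·3 + 2·9 + 2·11 = 43.
1×P and 3×B: price 19 ≤ 20, reach 1·9 + 3·11 = 42.
Best is 43.

43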